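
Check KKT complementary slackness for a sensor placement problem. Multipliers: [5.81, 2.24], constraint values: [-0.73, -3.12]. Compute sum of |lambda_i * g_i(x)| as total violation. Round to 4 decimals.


KKT complementary slackness check:
lambda_1 * g_1 = 5.81 * -0.73 = -4.2413
lambda_2 * g_2 = 2.24 * -3.12 = -6.9888
Total violation = 4.2413 + 6.9888 = 11.2301


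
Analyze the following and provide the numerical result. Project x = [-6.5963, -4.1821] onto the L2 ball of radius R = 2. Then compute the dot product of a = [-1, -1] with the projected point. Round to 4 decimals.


Step 1: Compute ||x|| (intermediates to 6 decimals).
||x|| = sqrt((-6.5963)^2 + (-4.1821)^2) = 7.810322
Step 2: Project.
Since ||x|| > R, scale = R/||x|| = 2/7.810322 = 0.256071, proj(x) = scale * x
proj(x) = [-1.689121, -1.070915]
Step 3: Dot product.
a^T * proj(x) = -1*(-1.689121) - 1*(-1.070915) = 2.76


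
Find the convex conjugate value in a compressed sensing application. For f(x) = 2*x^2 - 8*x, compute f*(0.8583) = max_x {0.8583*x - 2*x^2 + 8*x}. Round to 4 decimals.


f*(y) = sup_x {y*x - a*x^2 - b*x} = sup_x {(y-b)*x - a*x^2}
FOC: (y - b) - 2a*x = 0 => x* = (y - b)/(2a)
x* = (0.8583 + 8)/(2*2) = 2.2146
f*(0.8583) = (y-b)^2/(4a) = (0.8583 + 8)^2/(4*2)
= 78.4695/8 = 9.8087


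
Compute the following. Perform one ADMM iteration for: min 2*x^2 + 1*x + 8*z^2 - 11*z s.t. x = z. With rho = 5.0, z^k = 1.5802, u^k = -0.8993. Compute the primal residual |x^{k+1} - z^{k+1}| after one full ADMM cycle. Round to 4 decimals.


ADMM iteration with rho = 5.0, z^k = 1.5802, u^k = -0.8993
Step 1: x-update.
Minimize 2*x^2 + 1*x + (5.0/2)*(x - 1.5802 - 0.8993)^2
FOC: (2*2 + 5.0)*x = -1 + 5.0*(1.5802 + 0.8993)
x^{k+1} = 1.2664
Step 2: z-update.
Minimize 8*z^2 - 11*z + (5.0/2)*(1.2664 - z - 0.8993)^2
FOC: (2*8 + 5.0)*z = 11 + 5.0*(1.2664 - 0.8993)
z^{k+1} = 0.6112
Step 3: u-update.
u^{k+1} = -0.8993 + 1.2664 - 0.6112 = -0.2441
Step 4: Primal residual = |1.2664 - 0.6112| = 0.6552


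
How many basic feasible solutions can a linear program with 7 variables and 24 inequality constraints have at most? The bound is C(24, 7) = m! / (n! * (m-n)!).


Each vertex corresponds to some choice of n active constraints out of m, so the number of vertices is at most C(m, n) = m! / (n!(m-n)!).
m = 24, n = 7
Numerator: 24 * 23 * 22 * 21 * 20 * 19 * 18
Denominator: 7! = 5040
C(24, 7) = 346104


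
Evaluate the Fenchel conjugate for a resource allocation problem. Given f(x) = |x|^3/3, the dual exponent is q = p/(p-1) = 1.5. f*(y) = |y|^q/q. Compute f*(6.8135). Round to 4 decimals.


The conjugate exponent q satisfies 1/p + 1/q = 1.
p = 3, so q = 3/(3 - 1) = 1.5
|y|^q = 6.8135^1.5 = 17.7851
f*(6.8135) = 17.7851 / 1.5 = 11.8567


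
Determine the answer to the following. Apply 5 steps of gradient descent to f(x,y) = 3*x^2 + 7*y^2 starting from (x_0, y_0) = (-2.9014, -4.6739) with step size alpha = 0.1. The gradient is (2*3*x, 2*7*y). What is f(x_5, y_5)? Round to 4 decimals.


Gradient descent on f(x,y) = 3*x^2 + 7*y^2.
Starting point: (-2.9014, -4.6739), alpha = 0.1
Step 1: grad_x = 2*3*-2.9014 = -17.4084, grad_y = 2*7*-4.6739 = -65.4346
  x_1 = -2.9014 - 0.1*-17.4084 = -1.1606
  y_1 = -4.6739 - 0.1*-65.4346 = 1.8696
Step 2: grad_x = 2*3*-1.1606 = -6.9634, grad_y = 2*7*1.8696 = 26.1738
  x_2 = -1.1606 - 0.1*-6.9634 = -0.4642
  y_2 = 1.8696 - 0.1*26.1738 = -0.7478
Step 3: grad_x = 2*3*-0.4642 = -2.7853, grad_y = 2*7*-0.7478 = -10.4695
  x_3 = -0.4642 - 0.1*-2.7853 = -0.1857
  y_3 = -0.7478 - 0.1*-10.4695 = 0.2991
Step 4: grad_x = 2*3*-0.1857 = -1.1141, grad_y = 2*7*0.2991 = 4.1878
  x_4 = -0.1857 - 0.1*-1.1141 = -0.0743
  y_4 = 0.2991 - 0.1*4.1878 = -0.1197
Step 5: grad_x = 2*3*-0.0743 = -0.4457, grad_y = 2*7*-0.1197 = -1.6751
  x_5 = -0.0743 - 0.1*-0.4457 = -0.0297
  y_5 = -0.1197 - 0.1*-1.6751 = 0.0479
f(-0.0297, 0.0479) = 3*(-0.0297)^2 + 7*0.0479^2 = 0.0187


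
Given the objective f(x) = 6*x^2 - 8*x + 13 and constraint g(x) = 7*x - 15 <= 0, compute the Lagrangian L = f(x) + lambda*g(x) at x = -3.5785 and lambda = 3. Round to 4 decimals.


Step 1: Evaluate f(x).
f(-3.5785) = 6*(-3.5785)^2 - 8*(-3.5785) + 13 = 118.462
Step 2: Evaluate g(x).
g(-3.5785) = 7*-3.5785 - 15 = -40.0495
Step 3: Compute Lagrangian.
L = 118.462 + 3*-40.0495 = -1.6865


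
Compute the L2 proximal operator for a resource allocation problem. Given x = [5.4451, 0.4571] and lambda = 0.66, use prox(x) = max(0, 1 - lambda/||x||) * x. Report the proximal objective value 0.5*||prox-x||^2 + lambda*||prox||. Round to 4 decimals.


Step 1: Compute ||x||.
||x|| = 5.4643
Step 2: Compute scaling factor.
scale = max(0, 1 - 0.66/5.4643) = 0.8792
Step 3: prox(x) = [4.7874, 0.4019]
||prox(x)|| = 4.8043
Step 4: Proximal objective.
0.5*||prox-x||^2 = 0.2178
lambda*||prox|| = 3.1708
Total = 3.3886


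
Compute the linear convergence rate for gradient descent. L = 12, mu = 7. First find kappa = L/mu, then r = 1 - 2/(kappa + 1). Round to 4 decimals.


Step 1: Compute the condition number.
kappa = L/mu = 12/7 = 1.7143
Step 2: Compute the convergence rate.
r = 1 - 2/(kappa + 1) = 1 - 2*mu/(L + mu) = (L - mu)/(L + mu) = 5/19 = 0.2632


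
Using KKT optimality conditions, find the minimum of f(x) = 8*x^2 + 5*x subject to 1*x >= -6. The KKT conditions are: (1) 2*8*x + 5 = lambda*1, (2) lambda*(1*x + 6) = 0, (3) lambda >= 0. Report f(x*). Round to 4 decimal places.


Step 1: Try lambda = 0 (constraint inactive).
Stationarity: 2*8*x + 5 = 0
x* = -5/(2*8) = -0.3125
Check constraint: 1*-0.3125 = -0.3125 >= -6 -- satisfied.
Step 2: Compute optimal value.
f(x*) = 8*(-0.3125)^2 + 5*(-0.3125) = -0.7813


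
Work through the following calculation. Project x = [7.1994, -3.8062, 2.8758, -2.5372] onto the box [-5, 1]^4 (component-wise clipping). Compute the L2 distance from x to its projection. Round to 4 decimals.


Project each component onto [-5, 1].
clip(7.1994) = 1.0, clip(-3.8062) = -3.8062, clip(2.8758) = 1.0, clip(-2.5372) = -2.5372
Projection = [1.0, -3.8062, 1.0, -2.5372]
Squared diffs: [38.4326, 0.0, 3.5186, 0.0]
Distance = sqrt(41.9512) = 6.477


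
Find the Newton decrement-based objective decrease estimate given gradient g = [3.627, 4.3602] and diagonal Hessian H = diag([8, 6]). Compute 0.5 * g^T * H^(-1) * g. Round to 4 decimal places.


Step 1: H is diagonal, so H^(-1) * g = [0.4534, 0.7267].
Step 2: g^T H^(-1) g = sum_i g_i^2 / H_ii
  = (3.627)^2/8 + (4.3602)^2/6
  = 1.6444 + 3.1686 = 4.8129
Step 3: Objective decrease = 0.5 * g^T H^(-1) g = 2.4065


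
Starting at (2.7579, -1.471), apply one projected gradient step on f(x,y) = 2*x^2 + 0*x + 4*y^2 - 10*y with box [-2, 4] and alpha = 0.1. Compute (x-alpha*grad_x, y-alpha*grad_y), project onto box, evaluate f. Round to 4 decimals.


Step 1: Compute gradient at (2.7579, -1.471).
grad_x = 2*2*2.7579 + 0 = 11.0316
grad_y = 2*4*-1.471 - 10 = -21.768
Step 2: Gradient step.
x_raw = 2.7579 - 0.1*11.0316 = 1.6547
y_raw = -1.471 - 0.1*-21.768 = 0.7058
Step 3: Project onto [-2, 4].
x_proj = clip(1.6547) = 1.6547
y_proj = clip(0.7058) = 0.7058
Step 4: Evaluate f.
f(1.6547, 0.7058) = 0.4109


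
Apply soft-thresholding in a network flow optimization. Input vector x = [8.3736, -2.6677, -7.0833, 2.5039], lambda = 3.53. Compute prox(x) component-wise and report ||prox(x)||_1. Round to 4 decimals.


Soft-thresholding with lambda = 3.53:
prox(8.3736) = sign(8.3736)*max(|8.3736| - 3.53, 0) = 4.8436
prox(-2.6677) = sign(-2.6677)*max(|-2.6677| - 3.53, 0) = 0.0
prox(-7.0833) = sign(-7.0833)*max(|-7.0833| - 3.53, 0) = -3.5533
prox(2.5039) = sign(2.5039)*max(|2.5039| - 3.53, 0) = 0.0
prox(x) = [4.8436, 0.0, -3.5533, 0.0]
||prox(x)||_1 = 4.8436 + 0.0 + 3.5533 + 0.0 = 8.3969


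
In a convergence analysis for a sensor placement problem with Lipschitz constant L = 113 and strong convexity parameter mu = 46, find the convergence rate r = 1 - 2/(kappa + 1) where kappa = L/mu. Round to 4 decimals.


Step 1: Compute the condition number.
kappa = L/mu = 113/46 = 2.4565
Step 2: Compute the convergence rate.
r = 1 - 2/(kappa + 1) = 1 - 2*mu/(L + mu) = (L - mu)/(L + mu) = 67/159 = 0.4214


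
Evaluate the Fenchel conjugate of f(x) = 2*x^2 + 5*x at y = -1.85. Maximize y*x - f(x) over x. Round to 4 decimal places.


f*(y) = sup_x {y*x - a*x^2 - b*x} = sup_x {(y-b)*x - a*x^2}
FOC: (y - b) - 2a*x = 0 => x* = (y - b)/(2a)
x* = (-1.85 - 5)/(2*2) = -1.7125
f*(-1.85) = (y-b)^2/(4a) = (-1.85 - 5)^2/(4*2)
= 46.9225/8 = 5.8653


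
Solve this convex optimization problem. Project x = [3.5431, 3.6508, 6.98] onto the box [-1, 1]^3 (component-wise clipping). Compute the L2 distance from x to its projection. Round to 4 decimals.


Project each component onto [-1, 1].
clip(3.5431) = 1.0, clip(3.6508) = 1.0, clip(6.98) = 1.0
Projection = [1.0, 1.0, 1.0]
Squared diffs: [6.4674, 7.0267, 35.7604]
Distance = sqrt(49.2545) = 7.0182


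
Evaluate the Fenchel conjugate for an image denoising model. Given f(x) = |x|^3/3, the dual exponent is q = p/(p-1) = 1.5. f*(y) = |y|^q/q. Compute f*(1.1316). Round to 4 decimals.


The conjugate exponent q satisfies 1/p + 1/q = 1.
p = 3, so q = 3/(3 - 1) = 1.5
|y|^q = 1.1316^1.5 = 1.2038
f*(1.1316) = 1.2038 / 1.5 = 0.8025


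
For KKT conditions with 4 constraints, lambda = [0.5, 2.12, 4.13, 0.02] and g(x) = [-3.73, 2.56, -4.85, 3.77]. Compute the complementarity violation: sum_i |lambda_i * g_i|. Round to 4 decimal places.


KKT complementary slackness check:
lambda_1 * g_1 = 0.5 * -3.73 = -1.865
lambda_2 * g_2 = 2.12 * 2.56 = 5.4272
lambda_3 * g_3 = 4.13 * -4.85 = -20.0305
lambda_4 * g_4 = 0.02 * 3.77 = 0.0754
Total violation = 1.865 + 5.4272 + 20.0305 + 0.0754 = 27.3981


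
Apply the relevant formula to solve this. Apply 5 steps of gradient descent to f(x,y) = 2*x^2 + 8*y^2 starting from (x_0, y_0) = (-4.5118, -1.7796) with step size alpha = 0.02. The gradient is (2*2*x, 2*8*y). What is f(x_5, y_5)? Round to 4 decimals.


Gradient descent on f(x,y) = 2*x^2 + 8*y^2.
Starting point: (-4.5118, -1.7796), alpha = 0.02
Step 1: grad_x = 2*2*-4.5118 = -18.0472, grad_y = 2*8*-1.7796 = -28.4736
  x_1 = -4.5118 - 0.02*-18.0472 = -4.1509
  y_1 = -1.7796 - 0.02*-28.4736 = -1.2101
Step 2: grad_x = 2*2*-4.1509 = -16.6034, grad_y = 2*8*-1.2101 = -19.362
  x_2 = -4.1509 - 0.02*-16.6034 = -3.8188
  y_2 = -1.2101 - 0.02*-19.362 = -0.8229
Step 3: grad_x = 2*2*-3.8188 = -15.2752, grad_y = 2*8*-0.8229 = -13.1662
  x_3 = -3.8188 - 0.02*-15.2752 = -3.5133
  y_3 = -0.8229 - 0.02*-13.1662 = -0.5596
Step 4: grad_x = 2*2*-3.5133 = -14.0531, grad_y = 2*8*-0.5596 = -8.953
  x_4 = -3.5133 - 0.02*-14.0531 = -3.2322
  y_4 = -0.5596 - 0.02*-8.953 = -0.3805
Step 5: grad_x = 2*2*-3.2322 = -12.9289, grad_y = 2*8*-0.3805 = -6.088
  x_5 = -3.2322 - 0.02*-12.9289 = -2.9736
  y_5 = -0.3805 - 0.02*-6.088 = -0.2587
f(-2.9736, -0.2587) = 2*(-2.9736)^2 + 8*(-0.2587)^2 = 18.2207


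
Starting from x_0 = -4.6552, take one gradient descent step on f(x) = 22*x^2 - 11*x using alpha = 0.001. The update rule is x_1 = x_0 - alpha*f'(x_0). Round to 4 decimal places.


We compute the gradient at x_0 and apply the update.
f'(x) = 44*x - 11
f'(-4.6552) = 44*-4.6552 - 11 = -215.8288
x_1 = -4.6552 - 0.001*-215.8288 = -4.4394


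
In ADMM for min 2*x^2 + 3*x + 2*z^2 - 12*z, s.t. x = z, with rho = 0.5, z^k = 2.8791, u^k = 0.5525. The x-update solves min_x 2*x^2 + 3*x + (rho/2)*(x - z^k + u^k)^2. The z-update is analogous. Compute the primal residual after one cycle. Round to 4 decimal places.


ADMM iteration with rho = 0.5, z^k = 2.8791, u^k = 0.5525
Step 1: x-update.
Minimize 2*x^2 + 3*x + (0.5/2)*(x - 2.8791 + 0.5525)^2
FOC: (2*2 + 0.5)*x = -3 + 0.5*(2.8791 - 0.5525)
x^{k+1} = -0.4082
Step 2: z-update.
Minimize 2*z^2 - 12*z + (0.5/2)*(-0.4082 - z + 0.5525)^2
FOC: (2*2 + 0.5)*z = 12 + 0.5*(-0.4082 + 0.5525)
z^{k+1} = 2.6827
Step 3: u-update.
u^{k+1} = 0.5525 - 0.4082 - 2.6827 = -2.5384
Step 4: Primal residual = |-0.4082 - 2.6827| = 3.0909


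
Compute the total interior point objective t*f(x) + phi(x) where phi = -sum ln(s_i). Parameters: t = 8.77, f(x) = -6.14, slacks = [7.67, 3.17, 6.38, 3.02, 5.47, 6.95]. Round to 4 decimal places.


Step 1: Compute log-barrier.
ln values: [2.0373, 1.1537, 1.8532, 1.1053, 1.6993, 1.9387]
phi = -(2.0373 + 1.1537 + 1.8532 + 1.1053 + 1.6993 + 1.9387) = -9.7875
Step 2: Compute augmented objective.
t*f(x) = 8.77*-6.14 = -53.8478
Total = -53.8478 - 9.7875 = -63.6353


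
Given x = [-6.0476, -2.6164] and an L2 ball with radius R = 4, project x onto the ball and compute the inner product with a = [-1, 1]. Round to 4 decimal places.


Step 1: Compute ||x|| (intermediates to 6 decimals).
||x|| = sqrt((-6.0476)^2 + (-2.6164)^2) = 6.589311
Step 2: Project.
Since ||x|| > R, scale = R/||x|| = 4/6.589311 = 0.607044, proj(x) = scale * x
proj(x) = [-3.671159, -1.58827]
Step 3: Dot product.
a^T * proj(x) = -1*(-3.671159) + 1*(-1.58827) = 2.0829


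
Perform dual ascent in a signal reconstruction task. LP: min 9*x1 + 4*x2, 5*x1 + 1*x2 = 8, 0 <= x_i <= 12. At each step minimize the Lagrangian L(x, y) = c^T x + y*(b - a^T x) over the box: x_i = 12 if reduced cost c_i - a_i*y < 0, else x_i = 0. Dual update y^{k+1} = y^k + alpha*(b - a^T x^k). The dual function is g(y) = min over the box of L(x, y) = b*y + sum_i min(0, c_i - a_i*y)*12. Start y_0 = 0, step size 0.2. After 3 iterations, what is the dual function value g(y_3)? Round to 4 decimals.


Dual ascent for LP: min 9*x1 + 4*x2, 5*x1 + 1*x2 = 8, 0 <= x_i <= 12
Step 1: y^k = 0.0, reduced costs: (9.0, 4.0)
  x^k = (0.0, 0.0), subgradient = b - a^T x = 8.0
  y^{k+1} = 0.0 + 0.2*8.0 = 1.6
Step 2: y^k = 1.6, reduced costs: (1.0, 2.4)
  x^k = (0.0, 0.0), subgradient = b - a^T x = 8.0
  y^{k+1} = 1.6 + 0.2*8.0 = 3.2
Step 3: y^k = 3.2, reduced costs: (-7.0, 0.8)
  x^k = (12.0, 0.0), subgradient = b - a^T x = -52.0
  y^{k+1} = 3.2 + 0.2*-52.0 = -7.2
Dual objective at y_3 = -7.2: reduced costs (45.0, 11.2), box minimizer x = (0.0, 0.0)
g(y_3) = b*y + (c1 - a1*y)*x1 + (c2 - a2*y)*x2 = 8*(-7.2) + 45.0*0.0 + 11.2*0.0 = -57.6 + 0.0 + 0.0 = -57.6


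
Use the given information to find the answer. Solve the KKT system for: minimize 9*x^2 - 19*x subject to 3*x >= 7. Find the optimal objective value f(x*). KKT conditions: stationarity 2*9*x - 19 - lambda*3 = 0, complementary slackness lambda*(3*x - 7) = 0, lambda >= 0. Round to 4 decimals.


Step 1: Try lambda = 0 (constraint inactive).
x_unc = 19/(2*9) = 1.0556
Check: 3*1.0556 = 3.1668 < 7 -- violated!
Step 2: Constraint must be active: 3*x = 7
x* = 7/3 = 2.3333 (rounded; the exact value 7/3 is used below)
lambda = (2*9*(7/3) - 19)/3 = 7.6667
Step 3: Compute optimal value.
f(x*) = 9*(7/3)^2 - 19*(7/3) = 4.6667


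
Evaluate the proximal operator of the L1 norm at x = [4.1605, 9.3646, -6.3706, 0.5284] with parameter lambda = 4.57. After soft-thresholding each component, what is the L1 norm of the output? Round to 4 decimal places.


Soft-thresholding with lambda = 4.57:
prox(4.1605) = sign(4.1605)*max(|4.1605| - 4.57, 0) = 0.0
prox(9.3646) = sign(9.3646)*max(|9.3646| - 4.57, 0) = 4.7946
prox(-6.3706) = sign(-6.3706)*max(|-6.3706| - 4.57, 0) = -1.8006
prox(0.5284) = sign(0.5284)*max(|0.5284| - 4.57, 0) = 0.0
prox(x) = [0.0, 4.7946, -1.8006, 0.0]
||prox(x)||_1 = 0.0 + 4.7946 + 1.8006 + 0.0 = 6.5952


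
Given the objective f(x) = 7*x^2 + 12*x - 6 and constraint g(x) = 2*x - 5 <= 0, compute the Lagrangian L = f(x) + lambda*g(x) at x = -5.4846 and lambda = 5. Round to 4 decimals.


Step 1: Evaluate f(x).
f(-5.4846) = 7*(-5.4846)^2 + 12*(-5.4846) - 6 = 138.7507
Step 2: Evaluate g(x).
g(-5.4846) = 2*-5.4846 - 5 = -15.9692
Step 3: Compute Lagrangian.
L = 138.7507 + 5*-15.9692 = 58.9047


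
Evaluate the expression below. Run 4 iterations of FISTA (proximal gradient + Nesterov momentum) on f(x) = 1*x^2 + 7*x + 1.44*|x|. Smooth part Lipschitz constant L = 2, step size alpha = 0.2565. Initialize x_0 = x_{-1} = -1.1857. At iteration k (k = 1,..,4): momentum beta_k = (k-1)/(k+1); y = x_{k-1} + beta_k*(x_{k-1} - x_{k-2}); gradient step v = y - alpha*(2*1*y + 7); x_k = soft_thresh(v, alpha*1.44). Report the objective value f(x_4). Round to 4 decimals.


FISTA on f(x) = 1*x^2 + 7*x + 1.44*|x|
L = 2, alpha = 0.2565
Iteration 1: beta = 0.0, y = -1.1857 + 0.0*(-1.1857 + 1.1857) = -1.1857
  grad(y) = 4.6286, v = y - alpha*grad = -2.3729
  prox(v) = soft_thresh(-2.3729, 0.3694) = -2.0036
Iteration 2: beta = 0.3333, y = -2.0036 + 0.3333*(-2.0036 + 1.1857) = -2.2762
  grad(y) = 2.4476, v = y - alpha*grad = -2.904
  prox(v) = soft_thresh(-2.904, 0.3694) = -2.5346
Iteration 3: beta = 0.5, y = -2.5346 + 0.5*(-2.5346 + 2.0036) = -2.8002
  grad(y) = 1.3996, v = y - alpha*grad = -3.1592
  prox(v) = soft_thresh(-3.1592, 0.3694) = -2.7898
Iteration 4: beta = 0.6, y = -2.7898 + 0.6*(-2.7898 + 2.5346) = -2.9429
  grad(y) = 1.1141, v = y - alpha*grad = -3.2287
  prox(v) = soft_thresh(-3.2287, 0.3694) = -2.8594
f(x_4) = 1*(-2.8594)^2 + 7*(-2.8594) + 1.44*|-2.8594| = -7.7221


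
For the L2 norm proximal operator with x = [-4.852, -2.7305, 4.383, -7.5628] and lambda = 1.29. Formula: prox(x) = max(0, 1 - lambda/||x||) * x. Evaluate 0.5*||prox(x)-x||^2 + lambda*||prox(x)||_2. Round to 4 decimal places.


Step 1: Compute ||x||.
||x|| = 10.3636
Step 2: Compute scaling factor.
scale = max(0, 1 - 1.29/10.3636) = 0.8755
Step 3: prox(x) = [-4.2481, -2.3906, 3.8374, -6.6214]
||prox(x)|| = 9.0736
Step 4: Proximal objective.
0.5*||prox-x||^2 = 0.8321
lambda*||prox|| = 11.7049
Total = 12.537


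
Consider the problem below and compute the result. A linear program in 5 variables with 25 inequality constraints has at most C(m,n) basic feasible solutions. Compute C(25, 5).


Each vertex corresponds to some choice of n active constraints out of m, so the number of vertices is at most C(m, n) = m! / (n!(m-n)!).
m = 25, n = 5
Numerator: 25 * 24 * 23 * 22 * 21
Denominator: 5! = 120
C(25, 5) = 53130


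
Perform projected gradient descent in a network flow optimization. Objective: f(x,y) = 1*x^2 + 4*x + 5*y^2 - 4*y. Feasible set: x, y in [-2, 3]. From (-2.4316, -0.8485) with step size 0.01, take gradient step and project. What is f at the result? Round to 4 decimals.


Step 1: Compute gradient at (-2.4316, -0.8485).
grad_x = 2*1*-2.4316 + 4 = -0.8632
grad_y = 2*5*-0.8485 - 4 = -12.485
Step 2: Gradient step.
x_raw = -2.4316 - 0.01*-0.8632 = -2.423
y_raw = -0.8485 - 0.01*-12.485 = -0.7237
Step 3: Project onto [-2, 3].
x_proj = clip(-2.423) = -2.0
y_proj = clip(-0.7237) = -0.7237
Step 4: Evaluate f.
f(-2.0, -0.7237) = 1.5129


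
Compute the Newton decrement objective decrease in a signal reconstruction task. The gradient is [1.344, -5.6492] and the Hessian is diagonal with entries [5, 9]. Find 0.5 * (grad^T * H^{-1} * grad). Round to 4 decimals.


Step 1: H is diagonal, so H^(-1) * g = [0.2688, -0.6277].
Step 2: g^T H^(-1) g = sum_i g_i^2 / H_ii
  = (1.344)^2/5 + (-5.6492)^2/9
  = 0.3613 + 3.5459 = 3.9072
Step 3: Objective decrease = 0.5 * g^T H^(-1) g = 1.9536


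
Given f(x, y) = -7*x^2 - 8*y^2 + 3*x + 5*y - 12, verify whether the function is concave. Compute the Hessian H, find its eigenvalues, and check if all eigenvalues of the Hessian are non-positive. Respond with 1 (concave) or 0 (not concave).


The Hessian of f(x,y) = -7*x^2 - 8*y^2 + 3*x + 5*y - 12 is:
H = [[-14, 0], [0, -16]]
Trace = -14 - 16 = -30
Determinant = -14*-16 - (0)^2 = 224
Discriminant = (-30)^2 - 4*224 = 4.0
Eigenvalues: lambda_1 = -16.0, lambda_2 = -14.0
The function is concave.

1


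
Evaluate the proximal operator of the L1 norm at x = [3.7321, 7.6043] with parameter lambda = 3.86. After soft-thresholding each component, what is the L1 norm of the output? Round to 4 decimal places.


Soft-thresholding with lambda = 3.86:
prox(3.7321) = sign(3.7321)*max(|3.7321| - 3.86, 0) = 0.0
prox(7.6043) = sign(7.6043)*max(|7.6043| - 3.86, 0) = 3.7443
prox(x) = [0.0, 3.7443]
||prox(x)||_1 = 0.0 + 3.7443 = 3.7443


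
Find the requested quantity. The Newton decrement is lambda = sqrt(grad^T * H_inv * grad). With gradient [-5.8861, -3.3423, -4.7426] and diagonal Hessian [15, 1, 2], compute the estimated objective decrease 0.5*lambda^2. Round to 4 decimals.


Step 1: H is diagonal, so H^(-1) * g = [-0.3924, -3.3423, -2.3713].
Step 2: g^T H^(-1) g = sum_i g_i^2 / H_ii
  = (-5.8861)^2/15 + (-3.3423)^2/1 + (-4.7426)^2/2
  = 2.3097 + 11.171 + 11.2461 = 24.7268
Step 3: Objective decrease = 0.5 * g^T H^(-1) g = 12.3634


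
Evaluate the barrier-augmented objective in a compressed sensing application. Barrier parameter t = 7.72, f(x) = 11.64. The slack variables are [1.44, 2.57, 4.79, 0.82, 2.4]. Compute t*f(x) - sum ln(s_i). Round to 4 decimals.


Step 1: Compute log-barrier.
ln values: [0.3646, 0.9439, 1.5665, -0.1985, 0.8755]
phi = -(0.3646 + 0.9439 + 1.5665 - 0.1985 + 0.8755) = -3.5521
Step 2: Compute augmented objective.
t*f(x) = 7.72*11.64 = 89.8608
Total = 89.8608 - 3.5521 = 86.3087


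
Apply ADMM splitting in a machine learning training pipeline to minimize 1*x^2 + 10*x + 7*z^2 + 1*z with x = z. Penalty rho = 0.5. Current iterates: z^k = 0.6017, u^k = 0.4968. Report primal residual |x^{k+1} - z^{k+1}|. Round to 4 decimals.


ADMM iteration with rho = 0.5, z^k = 0.6017, u^k = 0.4968
Step 1: x-update.
Minimize 1*x^2 + 10*x + (0.5/2)*(x - 0.6017 + 0.4968)^2
FOC: (2*1 + 0.5)*x = -10 + 0.5*(0.6017 - 0.4968)
x^{k+1} = -3.979
Step 2: z-update.
Minimize 7*z^2 + 1*z + (0.5/2)*(-3.979 - z + 0.4968)^2
FOC: (2*7 + 0.5)*z = -1 + 0.5*(-3.979 + 0.4968)
z^{k+1} = -0.189
Step 3: u-update.
u^{k+1} = 0.4968 - 3.979 + 0.189 = -3.2932
Step 4: Primal residual = |-3.979 + 0.189| = 3.79


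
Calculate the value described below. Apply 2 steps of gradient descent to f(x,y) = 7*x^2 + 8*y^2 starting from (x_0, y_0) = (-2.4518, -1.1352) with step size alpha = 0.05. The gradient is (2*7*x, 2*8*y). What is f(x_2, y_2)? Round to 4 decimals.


Gradient descent on f(x,y) = 7*x^2 + 8*y^2.
Starting point: (-2.4518, -1.1352), alpha = 0.05
Step 1: grad_x = 2*7*-2.4518 = -34.3252, grad_y = 2*8*-1.1352 = -18.1632
  x_1 = -2.4518 - 0.05*-34.3252 = -0.7355
  y_1 = -1.1352 - 0.05*-18.1632 = -0.227
Step 2: grad_x = 2*7*-0.7355 = -10.2976, grad_y = 2*8*-0.227 = -3.6326
  x_2 = -0.7355 - 0.05*-10.2976 = -0.2207
  y_2 = -0.227 - 0.05*-3.6326 = -0.0454
f(-0.2207, -0.0454) = 7*(-0.2207)^2 + 8*(-0.0454)^2 = 0.3573


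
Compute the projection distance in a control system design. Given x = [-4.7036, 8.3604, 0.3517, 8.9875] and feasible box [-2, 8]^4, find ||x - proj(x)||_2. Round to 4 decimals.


Project each component onto [-2, 8].
clip(-4.7036) = -2.0, clip(8.3604) = 8.0, clip(0.3517) = 0.3517, clip(8.9875) = 8.0
Projection = [-2.0, 8.0, 0.3517, 8.0]
Squared diffs: [7.3095, 0.1299, 0.0, 0.9752]
Distance = sqrt(8.4146) = 2.9008


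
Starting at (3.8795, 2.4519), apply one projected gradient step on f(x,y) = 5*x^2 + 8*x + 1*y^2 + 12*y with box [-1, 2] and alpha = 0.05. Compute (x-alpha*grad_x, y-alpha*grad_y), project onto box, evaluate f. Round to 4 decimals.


Step 1: Compute gradient at (3.8795, 2.4519).
grad_x = 2*5*3.8795 + 8 = 46.795
grad_y = 2*1*2.4519 + 12 = 16.9038
Step 2: Gradient step.
x_raw = 3.8795 - 0.05*46.795 = 1.5398
y_raw = 2.4519 - 0.05*16.9038 = 1.6067
Step 3: Project onto [-1, 2].
x_proj = clip(1.5398) = 1.5398
y_proj = clip(1.6067) = 1.6067
Step 4: Evaluate f.
f(1.5398, 1.6067) = 46.0342


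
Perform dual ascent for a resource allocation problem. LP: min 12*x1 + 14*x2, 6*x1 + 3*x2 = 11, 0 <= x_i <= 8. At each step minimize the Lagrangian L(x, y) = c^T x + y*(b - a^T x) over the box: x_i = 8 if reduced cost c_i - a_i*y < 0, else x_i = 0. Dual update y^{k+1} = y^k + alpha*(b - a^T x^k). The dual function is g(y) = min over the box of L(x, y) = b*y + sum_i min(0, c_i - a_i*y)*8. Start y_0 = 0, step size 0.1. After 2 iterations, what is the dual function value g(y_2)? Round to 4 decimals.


Dual ascent for LP: min 12*x1 + 14*x2, 6*x1 + 3*x2 = 11, 0 <= x_i <= 8
Step 1: y^k = 0.0, reduced costs: (12.0, 14.0)
  x^k = (0.0, 0.0), subgradient = b - a^T x = 11.0
  y^{k+1} = 0.0 + 0.1*11.0 = 1.1
Step 2: y^k = 1.1, reduced costs: (5.4, 10.7)
  x^k = (0.0, 0.0), subgradient = b - a^T x = 11.0
  y^{k+1} = 1.1 + 0.1*11.0 = 2.2
Dual objective at y_2 = 2.2: reduced costs (-1.2, 7.4), box minimizer x = (8.0, 0.0)
g(y_2) = b*y + (c1 - a1*y)*x1 + (c2 - a2*y)*x2 = 11*2.2 + (-1.2)*8.0 + 7.4*0.0 = 24.2 - 9.6 + 0.0 = 14.6


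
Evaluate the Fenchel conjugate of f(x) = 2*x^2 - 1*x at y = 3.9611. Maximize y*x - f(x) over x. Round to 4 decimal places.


f*(y) = sup_x {y*x - a*x^2 - b*x} = sup_x {(y-b)*x - a*x^2}
FOC: (y - b) - 2a*x = 0 => x* = (y - b)/(2a)
x* = (3.9611 + 1)/(2*2) = 1.2403
f*(3.9611) = (y-b)^2/(4a) = (3.9611 + 1)^2/(4*2)
= 24.6125/8 = 3.0766


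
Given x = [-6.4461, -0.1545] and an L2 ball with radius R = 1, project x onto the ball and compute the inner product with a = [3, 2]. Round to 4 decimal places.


Step 1: Compute ||x|| (intermediates to 6 decimals).
||x|| = sqrt((-6.4461)^2 + (-0.1545)^2) = 6.447951
Step 2: Project.
Since ||x|| > R, scale = R/||x|| = 1/6.447951 = 0.155088, proj(x) = scale * x
proj(x) = [-0.999713, -0.023961]
Step 3: Dot product.
a^T * proj(x) = 3*(-0.999713) + 2*(-0.023961) = -3.0471


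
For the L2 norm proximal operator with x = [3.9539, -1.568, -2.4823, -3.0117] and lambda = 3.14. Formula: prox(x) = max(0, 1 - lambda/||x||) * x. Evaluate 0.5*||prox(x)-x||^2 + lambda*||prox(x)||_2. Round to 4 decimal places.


Step 1: Compute ||x||.
||x|| = 5.7727
Step 2: Compute scaling factor.
scale = max(0, 1 - 3.14/5.7727) = 0.4561
Step 3: prox(x) = [1.8032, -0.7151, -1.1321, -1.3735]
||prox(x)|| = 2.6327
Step 4: Proximal objective.
0.5*||prox-x||^2 = 4.9298
lambda*||prox|| = 8.2667
Total = 13.1965


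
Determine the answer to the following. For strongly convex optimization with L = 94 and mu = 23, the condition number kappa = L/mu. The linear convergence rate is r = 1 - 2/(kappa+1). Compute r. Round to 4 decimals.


Step 1: Compute the condition number.
kappa = L/mu = 94/23 = 4.087
Step 2: Compute the convergence rate.
r = 1 - 2/(kappa + 1) = 1 - 2*mu/(L + mu) = (L - mu)/(L + mu) = 71/117 = 0.6068


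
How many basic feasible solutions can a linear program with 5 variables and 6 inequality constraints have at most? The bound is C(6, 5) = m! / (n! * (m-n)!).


Each vertex corresponds to some choice of n active constraints out of m, so the number of vertices is at most C(m, n) = m! / (n!(m-n)!).
m = 6, n = 5
Numerator: 6 * 5 * 4 * 3 * 2
Denominator: 5! = 120
C(6, 5) = 6


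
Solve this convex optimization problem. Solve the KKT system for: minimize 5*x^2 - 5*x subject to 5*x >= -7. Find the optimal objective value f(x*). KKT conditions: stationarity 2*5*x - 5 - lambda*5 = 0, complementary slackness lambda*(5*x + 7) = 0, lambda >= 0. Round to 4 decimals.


Step 1: Try lambda = 0 (constraint inactive).
Stationarity: 2*5*x - 5 = 0
x* = 5/(2*5) = 0.5
Check constraint: 5*0.5 = 2.5 >= -7 -- satisfied.
Step 2: Compute optimal value.
f(x*) = 5*0.5^2 - 5*0.5 = -1.25


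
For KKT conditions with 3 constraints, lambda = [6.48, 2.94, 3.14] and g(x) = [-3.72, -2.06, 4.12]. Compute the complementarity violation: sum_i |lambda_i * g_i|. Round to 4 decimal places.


KKT complementary slackness check:
lambda_1 * g_1 = 6.48 * -3.72 = -24.1056
lambda_2 * g_2 = 2.94 * -2.06 = -6.0564
lambda_3 * g_3 = 3.14 * 4.12 = 12.9368
Total violation = 24.1056 + 6.0564 + 12.9368 = 43.0988


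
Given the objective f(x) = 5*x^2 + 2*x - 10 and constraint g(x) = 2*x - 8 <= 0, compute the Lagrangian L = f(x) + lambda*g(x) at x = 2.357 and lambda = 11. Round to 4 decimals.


Step 1: Evaluate f(x).
f(2.357) = 5*2.357^2 + 2*2.357 - 10 = 22.4912
Step 2: Evaluate g(x).
g(2.357) = 2*2.357 - 8 = -3.286
Step 3: Compute Lagrangian.
L = 22.4912 + 11*-3.286 = -13.6548


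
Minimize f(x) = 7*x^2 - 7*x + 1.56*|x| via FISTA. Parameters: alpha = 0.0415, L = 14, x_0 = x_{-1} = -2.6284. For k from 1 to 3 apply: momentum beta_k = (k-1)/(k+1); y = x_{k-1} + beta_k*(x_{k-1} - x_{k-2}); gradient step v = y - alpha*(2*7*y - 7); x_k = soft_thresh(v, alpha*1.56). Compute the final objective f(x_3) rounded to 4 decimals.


FISTA on f(x) = 7*x^2 - 7*x + 1.56*|x|
L = 14, alpha = 0.0415
Iteration 1: beta = 0.0, y = -2.6284 + 0.0*(-2.6284 + 2.6284) = -2.6284
  grad(y) = -43.7976, v = y - alpha*grad = -0.8108
  prox(v) = soft_thresh(-0.8108, 0.0647) = -0.7461
Iteration 2: beta = 0.3333, y = -0.7461 + 0.3333*(-0.7461 + 2.6284) = -0.1186
  grad(y) = -8.6606, v = y - alpha*grad = 0.2408
  prox(v) = soft_thresh(0.2408, 0.0647) = 0.1761
Iteration 3: beta = 0.5, y = 0.1761 + 0.5*(0.1761 + 0.7461) = 0.6371
  grad(y) = 1.9197, v = y - alpha*grad = 0.5575
  prox(v) = soft_thresh(0.5575, 0.0647) = 0.4927
f(x_3) = 7*0.4927^2 - 7*0.4927 + 1.56*|0.4927| = -0.981


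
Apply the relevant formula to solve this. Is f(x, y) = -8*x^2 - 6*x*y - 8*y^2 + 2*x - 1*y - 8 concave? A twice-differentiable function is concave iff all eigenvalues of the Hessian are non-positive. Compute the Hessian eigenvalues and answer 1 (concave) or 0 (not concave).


The Hessian of f(x,y) = -8*x^2 - 6*x*y - 8*y^2 + 2*x - 1*y - 8 is:
H = [[-16, -6], [-6, -16]]
Trace = -16 - 16 = -32
Determinant = -16*-16 - (-6)^2 = 220
Discriminant = (-32)^2 - 4*220 = 144.0
Eigenvalues: lambda_1 = -22.0, lambda_2 = -10.0
The function is concave.

1


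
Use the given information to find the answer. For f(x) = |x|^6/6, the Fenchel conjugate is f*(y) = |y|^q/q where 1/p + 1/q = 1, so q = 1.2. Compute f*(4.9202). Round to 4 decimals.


The conjugate exponent q satisfies 1/p + 1/q = 1.
p = 6, so q = 6/(6 - 1) = 1.2
|y|^q = 4.9202^1.2 = 6.7667
f*(4.9202) = 6.7667 / 1.2 = 5.6389


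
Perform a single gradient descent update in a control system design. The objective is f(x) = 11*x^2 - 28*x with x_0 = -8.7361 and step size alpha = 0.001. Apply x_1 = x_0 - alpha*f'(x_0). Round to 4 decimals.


We compute the gradient at x_0 and apply the update.
f'(x) = 22*x - 28
f'(-8.7361) = 22*-8.7361 - 28 = -220.1942
x_1 = -8.7361 - 0.001*-220.1942 = -8.5159


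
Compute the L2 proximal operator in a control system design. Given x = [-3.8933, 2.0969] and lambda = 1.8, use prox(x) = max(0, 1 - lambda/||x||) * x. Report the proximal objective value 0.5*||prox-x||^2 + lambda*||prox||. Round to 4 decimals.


Step 1: Compute ||x||.
||x|| = 4.4221
Step 2: Compute scaling factor.
scale = max(0, 1 - 1.8/4.4221) = 0.593
Step 3: prox(x) = [-2.3085, 1.2434]
||prox(x)|| = 2.6221
Step 4: Proximal objective.
0.5*||prox-x||^2 = 1.62
lambda*||prox|| = 4.7198
Total = 6.3397


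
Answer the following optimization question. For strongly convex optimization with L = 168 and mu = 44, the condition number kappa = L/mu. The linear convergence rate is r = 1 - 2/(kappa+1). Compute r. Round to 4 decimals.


Step 1: Compute the condition number.
kappa = L/mu = 168/44 = 3.8182
Step 2: Compute the convergence rate.
r = 1 - 2/(kappa + 1) = 1 - 2*mu/(L + mu) = (L - mu)/(L + mu) = 124/212 = 0.5849


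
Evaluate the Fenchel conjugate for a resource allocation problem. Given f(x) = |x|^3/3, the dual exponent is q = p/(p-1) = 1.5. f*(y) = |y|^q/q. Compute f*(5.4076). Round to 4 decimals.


The conjugate exponent q satisfies 1/p + 1/q = 1.
p = 3, so q = 3/(3 - 1) = 1.5
|y|^q = 5.4076^1.5 = 12.575
f*(5.4076) = 12.575 / 1.5 = 8.3833


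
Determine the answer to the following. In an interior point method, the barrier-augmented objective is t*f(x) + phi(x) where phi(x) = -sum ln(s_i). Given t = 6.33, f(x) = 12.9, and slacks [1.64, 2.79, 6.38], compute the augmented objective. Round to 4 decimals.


Step 1: Compute log-barrier.
ln values: [0.4947, 1.026, 1.8532]
phi = -(0.4947 + 1.026 + 1.8532) = -3.3739
Step 2: Compute augmented objective.
t*f(x) = 6.33*12.9 = 81.657
Total = 81.657 - 3.3739 = 78.2831


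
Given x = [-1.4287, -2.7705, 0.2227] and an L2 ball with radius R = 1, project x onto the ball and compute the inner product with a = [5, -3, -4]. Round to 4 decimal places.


Step 1: Compute ||x|| (intermediates to 6 decimals).
||x|| = sqrt((-1.4287)^2 + (-2.7705)^2 + 0.2227^2) = 3.125132
Step 2: Project.
Since ||x|| > R, scale = R/||x|| = 1/3.125132 = 0.319986, proj(x) = scale * x
proj(x) = [-0.457164, -0.886521, 0.071261]
Step 3: Dot product.
a^T * proj(x) = 5*(-0.457164) - 3*(-0.886521) - 4*0.071261 = 0.0887


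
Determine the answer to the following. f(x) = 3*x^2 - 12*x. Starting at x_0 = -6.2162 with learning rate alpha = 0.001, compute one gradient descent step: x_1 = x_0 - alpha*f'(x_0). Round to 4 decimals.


We compute the gradient at x_0 and apply the update.
f'(x) = 6*x - 12
f'(-6.2162) = 6*-6.2162 - 12 = -49.2972
x_1 = -6.2162 - 0.001*-49.2972 = -6.1669


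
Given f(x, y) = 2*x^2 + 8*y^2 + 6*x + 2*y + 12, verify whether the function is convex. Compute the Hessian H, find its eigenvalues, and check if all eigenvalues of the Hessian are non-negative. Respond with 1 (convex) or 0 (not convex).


The Hessian of f(x,y) = 2*x^2 + 8*y^2 + 6*x + 2*y + 12 is:
H = [[4, 0], [0, 16]]
Trace = 4 + 16 = 20
Determinant = 4*16 - (0)^2 = 64
Discriminant = (20)^2 - 4*64 = 144.0
Eigenvalues: lambda_1 = 4.0, lambda_2 = 16.0
The function is convex.

1


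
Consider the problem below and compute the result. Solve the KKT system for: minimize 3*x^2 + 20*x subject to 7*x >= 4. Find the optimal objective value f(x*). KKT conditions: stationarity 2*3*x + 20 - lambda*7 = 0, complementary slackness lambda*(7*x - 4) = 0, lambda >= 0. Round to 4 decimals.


Step 1: Try lambda = 0 (constraint inactive).
x_unc = -20/(2*3) = -3.3333
Check: 7*-3.3333 = -23.3331 < 4 -- violated!
Step 2: Constraint must be active: 7*x = 4
x* = 4/7 = 0.5714 (rounded; the exact value 4/7 is used below)
lambda = (2*3*(4/7) + 20)/7 = 3.3469
Step 3: Compute optimal value.
f(x*) = 3*(4/7)^2 + 20*(4/7) = 12.4082


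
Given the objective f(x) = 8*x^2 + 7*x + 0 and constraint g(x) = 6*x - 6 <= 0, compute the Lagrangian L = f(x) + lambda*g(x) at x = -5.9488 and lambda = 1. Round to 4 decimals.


Step 1: Evaluate f(x).
f(-5.9488) = 8*(-5.9488)^2 + 7*(-5.9488) + 0 = 241.4642
Step 2: Evaluate g(x).
g(-5.9488) = 6*-5.9488 - 6 = -41.6928
Step 3: Compute Lagrangian.
L = 241.4642 + 1*-41.6928 = 199.7714


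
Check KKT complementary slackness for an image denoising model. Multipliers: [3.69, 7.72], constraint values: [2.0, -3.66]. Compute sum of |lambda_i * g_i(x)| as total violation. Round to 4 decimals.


KKT complementary slackness check:
lambda_1 * g_1 = 3.69 * 2.0 = 7.38
lambda_2 * g_2 = 7.72 * -3.66 = -28.2552
Total violation = 7.38 + 28.2552 = 35.6352


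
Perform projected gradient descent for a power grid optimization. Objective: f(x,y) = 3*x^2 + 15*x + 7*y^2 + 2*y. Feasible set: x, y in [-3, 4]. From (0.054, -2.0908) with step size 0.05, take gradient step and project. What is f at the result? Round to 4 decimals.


Step 1: Compute gradient at (0.054, -2.0908).
grad_x = 2*3*0.054 + 15 = 15.324
grad_y = 2*7*-2.0908 + 2 = -27.2712
Step 2: Gradient step.
x_raw = 0.054 - 0.05*15.324 = -0.7122
y_raw = -2.0908 - 0.05*-27.2712 = -0.7272
Step 3: Project onto [-3, 4].
x_proj = clip(-0.7122) = -0.7122
y_proj = clip(-0.7272) = -0.7272
Step 4: Evaluate f.
f(-0.7122, -0.7272) = -6.9136


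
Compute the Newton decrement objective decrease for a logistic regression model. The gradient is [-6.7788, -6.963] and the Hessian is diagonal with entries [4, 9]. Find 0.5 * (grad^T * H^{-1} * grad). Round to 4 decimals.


Step 1: H is diagonal, so H^(-1) * g = [-1.6947, -0.7737].
Step 2: g^T H^(-1) g = sum_i g_i^2 / H_ii
  = (-6.7788)^2/4 + (-6.963)^2/9
  = 11.488 + 5.387 = 16.8751
Step 3: Objective decrease = 0.5 * g^T H^(-1) g = 8.4375


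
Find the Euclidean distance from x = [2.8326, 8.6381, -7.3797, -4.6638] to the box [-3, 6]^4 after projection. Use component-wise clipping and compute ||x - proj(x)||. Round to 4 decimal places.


Project each component onto [-3, 6].
clip(2.8326) = 2.8326, clip(8.6381) = 6.0, clip(-7.3797) = -3.0, clip(-4.6638) = -3.0
Projection = [2.8326, 6.0, -3.0, -3.0]
Squared diffs: [0.0, 6.9596, 19.1818, 2.7682]
Distance = sqrt(28.9096) = 5.3768


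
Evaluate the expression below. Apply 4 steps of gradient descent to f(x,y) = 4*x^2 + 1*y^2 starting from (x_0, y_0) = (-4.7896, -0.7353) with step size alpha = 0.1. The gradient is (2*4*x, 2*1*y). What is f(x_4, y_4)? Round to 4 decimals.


Gradient descent on f(x,y) = 4*x^2 + 1*y^2.
Starting point: (-4.7896, -0.7353), alpha = 0.1
Step 1: grad_x = 2*4*-4.7896 = -38.3168, grad_y = 2*1*-0.7353 = -1.4706
  x_1 = -4.7896 - 0.1*-38.3168 = -0.9579
  y_1 = -0.7353 - 0.1*-1.4706 = -0.5882
Step 2: grad_x = 2*4*-0.9579 = -7.6634, grad_y = 2*1*-0.5882 = -1.1765
  x_2 = -0.9579 - 0.1*-7.6634 = -0.1916
  y_2 = -0.5882 - 0.1*-1.1765 = -0.4706
Step 3: grad_x = 2*4*-0.1916 = -1.5327, grad_y = 2*1*-0.4706 = -0.9412
  x_3 = -0.1916 - 0.1*-1.5327 = -0.0383
  y_3 = -0.4706 - 0.1*-0.9412 = -0.3765
Step 4: grad_x = 2*4*-0.0383 = -0.3065, grad_y = 2*1*-0.3765 = -0.7529
  x_4 = -0.0383 - 0.1*-0.3065 = -0.0077
  y_4 = -0.3765 - 0.1*-0.7529 = -0.3012
f(-0.0077, -0.3012) = 4*(-0.0077)^2 + 1*(-0.3012)^2 = 0.0909


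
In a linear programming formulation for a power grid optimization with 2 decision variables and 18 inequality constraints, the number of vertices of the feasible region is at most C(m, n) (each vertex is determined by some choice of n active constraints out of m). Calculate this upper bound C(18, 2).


Each vertex corresponds to some choice of n active constraints out of m, so the number of vertices is at most C(m, n) = m! / (n!(m-n)!).
m = 18, n = 2
Numerator: 18 * 17
Denominator: 2! = 2
C(18, 2) = 153


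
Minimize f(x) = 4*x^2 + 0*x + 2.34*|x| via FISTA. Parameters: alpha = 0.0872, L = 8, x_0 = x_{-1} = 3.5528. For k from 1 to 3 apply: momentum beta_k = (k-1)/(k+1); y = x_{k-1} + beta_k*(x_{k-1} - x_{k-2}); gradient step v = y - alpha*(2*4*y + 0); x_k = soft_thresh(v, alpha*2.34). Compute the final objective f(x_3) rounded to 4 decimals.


FISTA on f(x) = 4*x^2 + 0*x + 2.34*|x|
L = 8, alpha = 0.0872
Iteration 1: beta = 0.0, y = 3.5528 + 0.0*(3.5528 - 3.5528) = 3.5528
  grad(y) = 28.4224, v = y - alpha*grad = 1.0744
  prox(v) = soft_thresh(1.0744, 0.204) = 0.8703
Iteration 2: beta = 0.3333, y = 0.8703 + 0.3333*(0.8703 - 3.5528) = -0.0238
  grad(y) = -0.1907, v = y - alpha*grad = -0.0072
  prox(v) = soft_thresh(-0.0072, 0.204) = 0.0
Iteration 3: beta = 0.5, y = 0.0 + 0.5*(0.0 - 0.8703) = -0.4352
  grad(y) = -3.4813, v = y - alpha*grad = -0.1316
  prox(v) = soft_thresh(-0.1316, 0.204) = 0.0
f(x_3) = 4*0.0^2 + 0*0.0 + 2.34*|0.0| = 0.0


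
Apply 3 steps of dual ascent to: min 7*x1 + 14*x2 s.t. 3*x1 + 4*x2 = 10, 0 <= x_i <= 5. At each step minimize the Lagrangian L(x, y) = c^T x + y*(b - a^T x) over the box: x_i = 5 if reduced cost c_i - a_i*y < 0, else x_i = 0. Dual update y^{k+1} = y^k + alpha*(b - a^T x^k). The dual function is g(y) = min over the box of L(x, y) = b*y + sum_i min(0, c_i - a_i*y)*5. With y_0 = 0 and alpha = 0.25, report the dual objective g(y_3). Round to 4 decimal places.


Dual ascent for LP: min 7*x1 + 14*x2, 3*x1 + 4*x2 = 10, 0 <= x_i <= 5
Step 1: y^k = 0.0, reduced costs: (7.0, 14.0)
  x^k = (0.0, 0.0), subgradient = b - a^T x = 10.0
  y^{k+1} = 0.0 + 0.25*10.0 = 2.5
Step 2: y^k = 2.5, reduced costs: (-0.5, 4.0)
  x^k = (5.0, 0.0), subgradient = b - a^T x = -5.0
  y^{k+1} = 2.5 + 0.25*-5.0 = 1.25
Step 3: y^k = 1.25, reduced costs: (3.25, 9.0)
  x^k = (0.0, 0.0), subgradient = b - a^T x = 10.0
  y^{k+1} = 1.25 + 0.25*10.0 = 3.75
Dual objective at y_3 = 3.75: reduced costs (-4.25, -1.0), box minimizer x = (5.0, 5.0)
g(y_3) = b*y + (c1 - a1*y)*x1 + (c2 - a2*y)*x2 = 10*3.75 + (-4.25)*5.0 + (-1.0)*5.0 = 37.5 - 21.25 - 5.0 = 11.25


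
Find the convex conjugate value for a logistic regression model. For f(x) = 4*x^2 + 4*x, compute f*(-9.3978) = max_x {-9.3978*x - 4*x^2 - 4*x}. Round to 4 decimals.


f*(y) = sup_x {y*x - a*x^2 - b*x} = sup_x {(y-b)*x - a*x^2}
FOC: (y - b) - 2a*x = 0 => x* = (y - b)/(2a)
x* = (-9.3978 - 4)/(2*4) = -1.6747
f*(-9.3978) = (y-b)^2/(4a) = (-9.3978 - 4)^2/(4*4)
= 179.501/16 = 11.2188


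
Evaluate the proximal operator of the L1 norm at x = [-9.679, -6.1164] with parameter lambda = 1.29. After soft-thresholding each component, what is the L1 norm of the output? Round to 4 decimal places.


Soft-thresholding with lambda = 1.29:
prox(-9.679) = sign(-9.679)*max(|-9.679| - 1.29, 0) = -8.389
prox(-6.1164) = sign(-6.1164)*max(|-6.1164| - 1.29, 0) = -4.8264
prox(x) = [-8.389, -4.8264]
||prox(x)||_1 = 8.389 + 4.8264 = 13.2154
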